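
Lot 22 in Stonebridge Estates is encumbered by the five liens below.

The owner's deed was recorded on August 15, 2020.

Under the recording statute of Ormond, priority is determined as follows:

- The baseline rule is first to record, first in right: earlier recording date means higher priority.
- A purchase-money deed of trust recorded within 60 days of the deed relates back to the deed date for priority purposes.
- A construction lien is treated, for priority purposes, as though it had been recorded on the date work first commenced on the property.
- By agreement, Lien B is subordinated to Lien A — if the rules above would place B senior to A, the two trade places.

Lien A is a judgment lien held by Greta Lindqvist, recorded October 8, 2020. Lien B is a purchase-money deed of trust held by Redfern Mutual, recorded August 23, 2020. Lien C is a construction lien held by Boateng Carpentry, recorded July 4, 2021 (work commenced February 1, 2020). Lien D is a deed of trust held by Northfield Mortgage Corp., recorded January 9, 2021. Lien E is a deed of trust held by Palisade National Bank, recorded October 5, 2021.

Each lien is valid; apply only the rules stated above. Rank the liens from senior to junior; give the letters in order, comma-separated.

C, A, B, D, E

Effective dates: B was recorded within the 60-day window, so its effective date is the deed date August 15, 2020; C relates back to February 1, 2020 (work commenced).
By effective date: C (February 1, 2020), B (August 15, 2020), A (October 8, 2020), D (January 9, 2021), E (October 5, 2021).
B is senior to A before the subordination, so the two trade places.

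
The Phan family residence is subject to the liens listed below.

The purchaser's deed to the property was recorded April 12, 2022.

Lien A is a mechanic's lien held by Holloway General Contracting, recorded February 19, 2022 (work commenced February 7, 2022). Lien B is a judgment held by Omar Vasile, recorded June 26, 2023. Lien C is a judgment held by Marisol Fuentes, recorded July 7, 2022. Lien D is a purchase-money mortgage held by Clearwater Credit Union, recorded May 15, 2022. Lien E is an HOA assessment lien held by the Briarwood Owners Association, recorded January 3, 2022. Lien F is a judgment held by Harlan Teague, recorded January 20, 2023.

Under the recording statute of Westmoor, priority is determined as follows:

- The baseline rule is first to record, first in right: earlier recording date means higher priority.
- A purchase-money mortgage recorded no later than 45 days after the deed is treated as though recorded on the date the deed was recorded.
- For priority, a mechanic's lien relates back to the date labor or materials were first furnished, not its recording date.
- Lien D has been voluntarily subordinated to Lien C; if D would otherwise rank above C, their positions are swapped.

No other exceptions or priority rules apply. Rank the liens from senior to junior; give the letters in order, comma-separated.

Adjusting effective dates: A is treated as recorded February 7, 2022, the work-commencement date; D was recorded within the 45-day window, so its effective date is the deed date April 12, 2022.
Sorted by effective date: E (January 3, 2022), A (February 7, 2022), D (April 12, 2022), C (July 7, 2022), F (January 20, 2023), B (June 26, 2023).
D would otherwise be senior to C, so under the subordination agreement D and C exchange positions.

E, A, C, D, F, B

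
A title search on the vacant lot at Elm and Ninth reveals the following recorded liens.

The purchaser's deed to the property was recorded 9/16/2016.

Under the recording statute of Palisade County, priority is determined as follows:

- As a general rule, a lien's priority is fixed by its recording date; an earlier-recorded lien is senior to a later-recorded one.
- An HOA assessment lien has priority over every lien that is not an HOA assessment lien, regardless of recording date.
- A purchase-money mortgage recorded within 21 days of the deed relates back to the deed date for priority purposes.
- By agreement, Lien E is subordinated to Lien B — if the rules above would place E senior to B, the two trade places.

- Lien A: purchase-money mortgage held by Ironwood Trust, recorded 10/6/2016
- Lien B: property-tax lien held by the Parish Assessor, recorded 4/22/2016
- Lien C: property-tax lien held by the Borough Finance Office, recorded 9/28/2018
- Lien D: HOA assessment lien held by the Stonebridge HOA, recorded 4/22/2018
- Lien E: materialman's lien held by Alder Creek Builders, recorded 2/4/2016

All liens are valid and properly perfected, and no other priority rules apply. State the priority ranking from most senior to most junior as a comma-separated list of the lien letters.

First, effective dates: A was recorded within the 21-day window, so its effective date is the deed date 9/16/2016.
D, as an HOA assessment lien, has superpriority and ranks first.
The other liens, earliest effective date first: E (2/4/2016), B (4/22/2016), A (9/16/2016), C (9/28/2018).
The subordination applies — E was senior to B — so E and B swap.

D, B, E, A, C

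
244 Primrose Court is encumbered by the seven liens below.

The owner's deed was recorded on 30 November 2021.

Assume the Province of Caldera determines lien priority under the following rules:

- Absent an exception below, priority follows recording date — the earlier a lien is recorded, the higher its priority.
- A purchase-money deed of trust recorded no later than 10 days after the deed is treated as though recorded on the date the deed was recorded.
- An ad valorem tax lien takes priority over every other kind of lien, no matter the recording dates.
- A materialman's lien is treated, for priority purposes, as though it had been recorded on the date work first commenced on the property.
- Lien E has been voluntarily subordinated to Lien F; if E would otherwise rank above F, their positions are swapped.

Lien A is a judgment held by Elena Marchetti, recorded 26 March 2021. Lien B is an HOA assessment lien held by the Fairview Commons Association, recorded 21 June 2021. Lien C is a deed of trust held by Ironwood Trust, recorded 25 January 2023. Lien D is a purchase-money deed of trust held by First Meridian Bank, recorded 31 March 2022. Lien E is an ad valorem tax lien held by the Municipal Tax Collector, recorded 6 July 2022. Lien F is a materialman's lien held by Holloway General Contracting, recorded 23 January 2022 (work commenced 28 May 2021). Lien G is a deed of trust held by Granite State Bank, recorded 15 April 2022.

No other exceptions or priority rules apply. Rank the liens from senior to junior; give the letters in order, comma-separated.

F, A, E, B, D, G, C

Adjusting effective dates: D was recorded 121 days after the deed — beyond 10 days — so no relation-back applies; F relates back to 28 May 2021 (work commenced).
E is an ad valorem tax lien, so it outranks all other liens regardless of date.
The other liens, earliest effective date first: A (26 March 2021), F (28 May 2021), B (21 June 2021), D (31 March 2022), G (15 April 2022), C (25 January 2023).
E would otherwise be senior to F, so under the subordination agreement E and F exchange positions.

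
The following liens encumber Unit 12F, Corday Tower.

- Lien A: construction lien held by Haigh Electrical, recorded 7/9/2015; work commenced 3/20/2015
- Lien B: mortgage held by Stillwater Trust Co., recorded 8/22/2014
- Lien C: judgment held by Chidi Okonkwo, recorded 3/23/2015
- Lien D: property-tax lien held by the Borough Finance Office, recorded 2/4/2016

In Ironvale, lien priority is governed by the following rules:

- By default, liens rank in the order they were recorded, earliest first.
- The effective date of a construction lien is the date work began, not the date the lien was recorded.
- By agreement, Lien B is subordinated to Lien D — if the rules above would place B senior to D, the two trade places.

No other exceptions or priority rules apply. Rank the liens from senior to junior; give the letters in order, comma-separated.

First, effective dates: A is treated as recorded 3/20/2015, the work-commencement date.
Sorted by effective date: B (8/22/2014), A (3/20/2015), C (3/23/2015), D (2/4/2016).
The subordination applies — B was senior to D — so B and D swap.

D, A, C, B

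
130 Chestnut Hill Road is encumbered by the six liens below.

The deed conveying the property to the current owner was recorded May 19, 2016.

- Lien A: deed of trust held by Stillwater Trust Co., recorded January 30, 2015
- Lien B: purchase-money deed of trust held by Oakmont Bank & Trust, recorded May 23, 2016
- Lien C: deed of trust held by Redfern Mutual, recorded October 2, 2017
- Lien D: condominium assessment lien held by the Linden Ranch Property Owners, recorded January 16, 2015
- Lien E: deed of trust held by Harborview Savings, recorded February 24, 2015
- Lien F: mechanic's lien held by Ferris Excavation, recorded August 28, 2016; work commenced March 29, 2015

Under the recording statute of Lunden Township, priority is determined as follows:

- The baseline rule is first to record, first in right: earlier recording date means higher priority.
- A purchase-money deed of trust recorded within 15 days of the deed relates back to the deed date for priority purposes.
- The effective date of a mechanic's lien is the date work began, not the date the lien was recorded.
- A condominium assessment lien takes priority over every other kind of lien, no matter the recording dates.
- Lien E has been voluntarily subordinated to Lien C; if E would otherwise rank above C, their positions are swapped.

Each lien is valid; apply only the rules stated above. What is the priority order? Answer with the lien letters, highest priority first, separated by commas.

D, A, C, F, B, E

Effective dates: B relates back to the deed date May 19, 2016; F's effective date is March 29, 2015, when work began.
D, as a condominium assessment lien, has superpriority and ranks first.
Remaining liens by effective date: A (January 30, 2015), E (February 24, 2015), F (March 29, 2015), B (May 19, 2016), C (October 2, 2017).
Because E would otherwise rank above C, the subordination swaps them.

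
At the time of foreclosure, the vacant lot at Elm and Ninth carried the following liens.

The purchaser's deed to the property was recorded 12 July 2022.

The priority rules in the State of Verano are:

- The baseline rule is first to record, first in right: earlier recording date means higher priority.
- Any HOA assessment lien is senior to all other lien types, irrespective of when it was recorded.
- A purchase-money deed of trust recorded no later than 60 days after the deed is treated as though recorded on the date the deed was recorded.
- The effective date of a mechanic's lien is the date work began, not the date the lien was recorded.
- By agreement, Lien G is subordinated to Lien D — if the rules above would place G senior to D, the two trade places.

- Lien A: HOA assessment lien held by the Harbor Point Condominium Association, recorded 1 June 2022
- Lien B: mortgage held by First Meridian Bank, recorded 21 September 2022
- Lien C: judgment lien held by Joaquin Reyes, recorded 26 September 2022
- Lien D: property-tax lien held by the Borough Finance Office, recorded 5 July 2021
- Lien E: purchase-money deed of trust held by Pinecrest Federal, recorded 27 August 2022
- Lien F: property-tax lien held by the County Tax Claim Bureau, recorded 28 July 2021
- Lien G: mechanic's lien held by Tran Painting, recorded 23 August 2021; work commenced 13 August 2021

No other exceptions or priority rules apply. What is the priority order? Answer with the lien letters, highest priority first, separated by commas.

First, effective dates: E relates back to the deed date 12 July 2022; G's effective date is 13 August 2021, when work began.
A is an HOA assessment lien, so it outranks all other liens regardless of date.
Among the remaining liens, by effective date: D (5 July 2021), F (28 July 2021), G (13 August 2021), E (12 July 2022), B (21 September 2022), C (26 September 2022).
Since G is not senior to D, the subordination leaves the order unchanged.

A, D, F, G, E, B, C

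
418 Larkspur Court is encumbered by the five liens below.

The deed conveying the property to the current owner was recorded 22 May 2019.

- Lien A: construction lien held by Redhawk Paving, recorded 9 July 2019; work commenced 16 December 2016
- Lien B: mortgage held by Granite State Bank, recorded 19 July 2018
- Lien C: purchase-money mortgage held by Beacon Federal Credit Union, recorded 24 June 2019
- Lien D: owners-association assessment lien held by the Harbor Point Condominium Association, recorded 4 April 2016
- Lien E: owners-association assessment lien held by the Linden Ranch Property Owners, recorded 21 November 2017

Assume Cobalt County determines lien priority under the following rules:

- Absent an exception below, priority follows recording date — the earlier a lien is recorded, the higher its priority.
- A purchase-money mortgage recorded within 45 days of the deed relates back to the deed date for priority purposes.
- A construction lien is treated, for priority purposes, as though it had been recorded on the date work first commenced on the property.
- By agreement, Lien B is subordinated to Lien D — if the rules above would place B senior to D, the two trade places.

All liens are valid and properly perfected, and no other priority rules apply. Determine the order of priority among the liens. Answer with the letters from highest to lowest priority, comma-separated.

D, A, E, B, C

Adjusting effective dates: A relates back to 16 December 2016 (work commenced); C's effective date is the deed date, 22 May 2019.
Ordering by effective date: D (4 April 2016), A (16 December 2016), E (21 November 2017), B (19 July 2018), C (22 May 2019).
B is already junior to D, so the subordination agreement changes nothing.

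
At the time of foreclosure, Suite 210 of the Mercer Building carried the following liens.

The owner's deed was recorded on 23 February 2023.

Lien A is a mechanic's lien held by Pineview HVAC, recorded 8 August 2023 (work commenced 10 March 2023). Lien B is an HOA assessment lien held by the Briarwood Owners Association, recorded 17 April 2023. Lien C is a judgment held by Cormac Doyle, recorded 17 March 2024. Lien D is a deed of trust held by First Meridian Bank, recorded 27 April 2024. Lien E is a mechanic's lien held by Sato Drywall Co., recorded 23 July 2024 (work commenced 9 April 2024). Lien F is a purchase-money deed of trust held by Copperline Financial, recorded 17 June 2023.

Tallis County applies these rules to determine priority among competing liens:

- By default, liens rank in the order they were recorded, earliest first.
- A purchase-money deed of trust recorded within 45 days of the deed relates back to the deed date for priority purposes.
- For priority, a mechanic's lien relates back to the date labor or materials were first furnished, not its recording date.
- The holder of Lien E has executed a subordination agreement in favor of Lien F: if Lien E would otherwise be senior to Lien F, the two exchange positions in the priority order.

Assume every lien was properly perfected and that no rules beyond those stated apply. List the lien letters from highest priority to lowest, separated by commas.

Adjusting effective dates: A's effective date is 10 March 2023, when work began; E is treated as recorded 9 April 2024, the work-commencement date; F was recorded 114 days after the deed, outside the 45-day window, so it keeps its recording date.
By effective date: A (10 March 2023), B (17 April 2023), F (17 June 2023), C (17 March 2024), E (9 April 2024), D (27 April 2024).
Since E is not senior to F, the subordination leaves the order unchanged.

A, B, F, C, E, D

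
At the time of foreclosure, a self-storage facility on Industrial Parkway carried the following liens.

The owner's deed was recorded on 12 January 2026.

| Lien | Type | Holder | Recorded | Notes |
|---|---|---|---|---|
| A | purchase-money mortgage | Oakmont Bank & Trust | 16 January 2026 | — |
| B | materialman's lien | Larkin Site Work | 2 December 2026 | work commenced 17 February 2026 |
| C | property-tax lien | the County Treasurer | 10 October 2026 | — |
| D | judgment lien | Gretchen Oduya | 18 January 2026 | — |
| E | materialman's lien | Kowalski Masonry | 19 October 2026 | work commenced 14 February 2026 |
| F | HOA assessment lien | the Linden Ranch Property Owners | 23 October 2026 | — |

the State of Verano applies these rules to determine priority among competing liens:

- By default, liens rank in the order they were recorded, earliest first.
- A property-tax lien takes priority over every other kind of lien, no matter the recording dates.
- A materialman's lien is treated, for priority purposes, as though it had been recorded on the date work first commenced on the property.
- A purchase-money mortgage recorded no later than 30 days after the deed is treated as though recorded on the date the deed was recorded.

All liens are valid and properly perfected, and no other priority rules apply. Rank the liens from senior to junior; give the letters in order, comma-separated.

Effective dates: A's effective date is the deed date, 12 January 2026; B is treated as recorded 17 February 2026, the work-commencement date; E's effective date is 14 February 2026, when work began.
As a property-tax lien, C is senior to every other lien.
The other liens, earliest effective date first: A (12 January 2026), D (18 January 2026), E (14 February 2026), B (17 February 2026), F (23 October 2026).

C, A, D, E, B, F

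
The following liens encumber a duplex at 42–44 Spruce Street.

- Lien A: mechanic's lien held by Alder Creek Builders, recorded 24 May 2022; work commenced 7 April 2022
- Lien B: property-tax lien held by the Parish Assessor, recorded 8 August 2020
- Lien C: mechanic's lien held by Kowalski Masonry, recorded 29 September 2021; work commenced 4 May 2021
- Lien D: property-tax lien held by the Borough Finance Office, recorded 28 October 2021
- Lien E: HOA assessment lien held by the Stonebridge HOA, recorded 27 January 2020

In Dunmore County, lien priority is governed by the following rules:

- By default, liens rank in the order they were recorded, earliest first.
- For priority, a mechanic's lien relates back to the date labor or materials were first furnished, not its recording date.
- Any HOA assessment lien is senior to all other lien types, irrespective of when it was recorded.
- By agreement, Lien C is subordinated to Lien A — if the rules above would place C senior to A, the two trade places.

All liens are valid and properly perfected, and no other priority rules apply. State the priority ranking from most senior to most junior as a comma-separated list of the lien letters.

E, B, A, D, C

Effective dates after the stated exceptions: A's effective date is 7 April 2022, when work began; C is treated as recorded 4 May 2021, the work-commencement date.
E, as an HOA assessment lien, has superpriority and ranks first.
The other liens, earliest effective date first: B (8 August 2020), C (4 May 2021), D (28 October 2021), A (7 April 2022).
The subordination applies — C was senior to A — so C and A swap.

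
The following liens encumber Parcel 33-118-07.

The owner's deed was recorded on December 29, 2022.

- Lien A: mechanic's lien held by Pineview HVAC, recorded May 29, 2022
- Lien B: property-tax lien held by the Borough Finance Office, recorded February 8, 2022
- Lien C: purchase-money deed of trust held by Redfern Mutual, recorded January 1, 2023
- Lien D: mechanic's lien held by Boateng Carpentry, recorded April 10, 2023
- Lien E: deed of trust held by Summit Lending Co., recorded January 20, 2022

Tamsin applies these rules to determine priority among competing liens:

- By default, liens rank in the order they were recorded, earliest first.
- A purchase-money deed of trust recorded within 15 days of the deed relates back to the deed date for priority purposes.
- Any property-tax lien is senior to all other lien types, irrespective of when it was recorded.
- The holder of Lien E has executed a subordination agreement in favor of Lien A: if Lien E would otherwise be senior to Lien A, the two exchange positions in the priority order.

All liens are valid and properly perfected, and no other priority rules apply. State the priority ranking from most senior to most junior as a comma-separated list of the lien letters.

Effective dates after the stated exceptions: C was recorded within the 15-day window, so its effective date is the deed date December 29, 2022.
B is a property-tax lien, so it outranks all other liens regardless of date.
Remaining liens by effective date: E (January 20, 2022), A (May 29, 2022), C (December 29, 2022), D (April 10, 2023).
E is senior to A before the subordination, so the two trade places.

B, A, E, C, D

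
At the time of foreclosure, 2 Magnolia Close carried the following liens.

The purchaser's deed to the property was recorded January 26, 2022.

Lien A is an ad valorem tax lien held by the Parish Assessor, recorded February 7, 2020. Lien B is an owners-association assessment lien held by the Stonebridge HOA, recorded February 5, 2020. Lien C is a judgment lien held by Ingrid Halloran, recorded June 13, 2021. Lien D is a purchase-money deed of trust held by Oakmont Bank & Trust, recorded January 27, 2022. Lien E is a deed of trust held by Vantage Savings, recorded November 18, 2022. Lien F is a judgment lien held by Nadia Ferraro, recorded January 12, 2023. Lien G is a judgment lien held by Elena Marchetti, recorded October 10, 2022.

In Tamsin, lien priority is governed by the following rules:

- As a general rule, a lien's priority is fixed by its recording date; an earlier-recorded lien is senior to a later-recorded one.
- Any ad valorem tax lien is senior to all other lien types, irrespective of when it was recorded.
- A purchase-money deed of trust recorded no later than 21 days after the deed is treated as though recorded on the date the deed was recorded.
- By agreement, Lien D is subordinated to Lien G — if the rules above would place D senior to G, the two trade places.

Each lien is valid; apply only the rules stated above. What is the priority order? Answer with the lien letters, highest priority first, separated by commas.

A, B, C, G, D, E, F

Adjusting effective dates: D relates back to the deed date January 26, 2022.
As an ad valorem tax lien, A is senior to every other lien.
Ordering the rest by effective date: B (February 5, 2020), C (June 13, 2021), D (January 26, 2022), G (October 10, 2022), E (November 18, 2022), F (January 12, 2023).
D is senior to G before the subordination, so the two trade places.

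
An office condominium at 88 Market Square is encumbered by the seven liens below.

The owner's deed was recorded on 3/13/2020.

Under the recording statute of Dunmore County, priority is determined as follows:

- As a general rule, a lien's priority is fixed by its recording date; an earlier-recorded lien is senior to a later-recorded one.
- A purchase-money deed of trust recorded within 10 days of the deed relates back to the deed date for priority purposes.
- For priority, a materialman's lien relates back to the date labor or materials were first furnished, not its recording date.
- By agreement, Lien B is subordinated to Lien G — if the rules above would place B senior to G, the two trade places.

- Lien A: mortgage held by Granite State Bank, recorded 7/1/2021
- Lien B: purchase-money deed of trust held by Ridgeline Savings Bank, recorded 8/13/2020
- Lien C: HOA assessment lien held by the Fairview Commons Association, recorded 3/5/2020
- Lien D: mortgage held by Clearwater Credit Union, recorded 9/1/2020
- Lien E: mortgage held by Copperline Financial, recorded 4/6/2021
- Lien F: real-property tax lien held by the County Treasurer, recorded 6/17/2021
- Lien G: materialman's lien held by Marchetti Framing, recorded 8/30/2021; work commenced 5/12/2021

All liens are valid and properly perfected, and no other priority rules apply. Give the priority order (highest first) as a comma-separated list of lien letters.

Effective dates after the stated exceptions: B was recorded 153 days after the deed — beyond 10 days — so no relation-back applies; G relates back to 5/12/2021 (work commenced).
Ordering by effective date: C (3/5/2020), B (8/13/2020), D (9/1/2020), E (4/6/2021), G (5/12/2021), F (6/17/2021), A (7/1/2021).
The subordination applies — B was senior to G — so B and G swap.

C, G, D, E, B, F, A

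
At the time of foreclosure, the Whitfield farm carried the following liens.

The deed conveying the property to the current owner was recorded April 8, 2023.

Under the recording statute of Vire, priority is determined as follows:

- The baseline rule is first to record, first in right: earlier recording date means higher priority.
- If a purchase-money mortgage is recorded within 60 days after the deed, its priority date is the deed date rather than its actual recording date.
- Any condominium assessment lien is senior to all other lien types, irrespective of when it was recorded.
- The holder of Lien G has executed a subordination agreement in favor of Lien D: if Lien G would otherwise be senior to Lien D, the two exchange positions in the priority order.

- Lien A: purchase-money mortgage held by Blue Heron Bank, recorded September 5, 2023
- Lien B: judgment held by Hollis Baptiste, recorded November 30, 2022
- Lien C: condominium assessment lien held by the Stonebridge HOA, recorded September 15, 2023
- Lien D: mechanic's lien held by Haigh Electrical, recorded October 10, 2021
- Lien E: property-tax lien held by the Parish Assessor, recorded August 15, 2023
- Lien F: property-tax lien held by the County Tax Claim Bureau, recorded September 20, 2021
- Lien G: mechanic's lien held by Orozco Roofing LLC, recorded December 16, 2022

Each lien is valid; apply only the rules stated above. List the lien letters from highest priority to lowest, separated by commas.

Adjusting effective dates: A was recorded 150 days after the deed, outside the 60-day window, so it keeps its recording date.
C, as a condominium assessment lien, has superpriority and ranks first.
Remaining liens by effective date: F (September 20, 2021), D (October 10, 2021), B (November 30, 2022), G (December 16, 2022), E (August 15, 2023), A (September 5, 2023).
G already ranks below D; the subordination has no effect.

C, F, D, B, G, E, A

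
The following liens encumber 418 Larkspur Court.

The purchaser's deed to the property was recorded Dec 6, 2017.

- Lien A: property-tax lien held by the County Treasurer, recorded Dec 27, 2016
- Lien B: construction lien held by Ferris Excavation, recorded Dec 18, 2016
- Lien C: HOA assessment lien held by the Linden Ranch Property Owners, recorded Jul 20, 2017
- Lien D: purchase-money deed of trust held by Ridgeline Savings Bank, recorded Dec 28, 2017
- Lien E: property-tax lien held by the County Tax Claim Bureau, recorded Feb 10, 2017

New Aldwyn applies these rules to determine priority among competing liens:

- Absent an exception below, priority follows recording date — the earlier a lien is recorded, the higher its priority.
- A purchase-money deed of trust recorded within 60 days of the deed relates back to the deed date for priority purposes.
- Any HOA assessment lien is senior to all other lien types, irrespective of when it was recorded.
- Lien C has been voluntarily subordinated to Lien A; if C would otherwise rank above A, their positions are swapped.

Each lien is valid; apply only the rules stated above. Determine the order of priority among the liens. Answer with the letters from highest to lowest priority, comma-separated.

Effective dates after the stated exceptions: D's effective date is the deed date, Dec 6, 2017.
C is an HOA assessment lien, so it outranks all other liens regardless of date.
Among the remaining liens, by effective date: B (Dec 18, 2016), A (Dec 27, 2016), E (Feb 10, 2017), D (Dec 6, 2017).
Because C would otherwise rank above A, the subordination swaps them.

A, B, C, E, D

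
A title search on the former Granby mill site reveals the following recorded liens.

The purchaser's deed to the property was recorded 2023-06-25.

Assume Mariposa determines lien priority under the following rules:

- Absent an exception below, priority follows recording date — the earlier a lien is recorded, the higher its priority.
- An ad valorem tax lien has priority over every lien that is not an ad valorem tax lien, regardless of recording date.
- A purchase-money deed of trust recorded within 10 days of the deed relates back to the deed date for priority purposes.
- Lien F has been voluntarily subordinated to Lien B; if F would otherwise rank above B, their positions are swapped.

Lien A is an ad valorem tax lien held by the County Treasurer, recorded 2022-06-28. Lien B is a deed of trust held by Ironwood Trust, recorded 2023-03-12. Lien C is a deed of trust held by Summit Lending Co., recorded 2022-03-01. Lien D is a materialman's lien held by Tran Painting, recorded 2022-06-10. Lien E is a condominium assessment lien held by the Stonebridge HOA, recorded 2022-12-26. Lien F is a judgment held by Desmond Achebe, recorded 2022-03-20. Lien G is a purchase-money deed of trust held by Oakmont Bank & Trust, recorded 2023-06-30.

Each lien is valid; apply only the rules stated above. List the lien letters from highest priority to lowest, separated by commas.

First, effective dates: G was recorded within the 10-day window, so its effective date is the deed date 2023-06-25.
A is an ad valorem tax lien and takes priority over every other lien.
Ordering the rest by effective date: C (2022-03-01), F (2022-03-20), D (2022-06-10), E (2022-12-26), B (2023-03-12), G (2023-06-25).
F is senior to B before the subordination, so the two trade places.

A, C, B, D, E, F, G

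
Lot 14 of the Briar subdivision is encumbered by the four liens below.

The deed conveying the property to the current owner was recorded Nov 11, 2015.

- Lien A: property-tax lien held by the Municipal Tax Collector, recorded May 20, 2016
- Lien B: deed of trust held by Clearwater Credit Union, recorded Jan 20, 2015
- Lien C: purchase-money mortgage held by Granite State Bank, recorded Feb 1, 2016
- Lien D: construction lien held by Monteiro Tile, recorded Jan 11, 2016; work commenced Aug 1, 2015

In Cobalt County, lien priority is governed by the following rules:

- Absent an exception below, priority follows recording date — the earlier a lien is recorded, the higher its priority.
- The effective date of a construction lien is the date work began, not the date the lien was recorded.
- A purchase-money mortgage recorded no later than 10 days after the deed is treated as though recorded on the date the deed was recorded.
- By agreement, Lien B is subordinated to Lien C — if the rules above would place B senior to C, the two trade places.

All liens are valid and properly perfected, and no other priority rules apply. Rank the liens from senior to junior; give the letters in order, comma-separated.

Adjusting effective dates: C missed the 10-day window (82 days after the deed), so its recording date stands; D relates back to Aug 1, 2015 (work commenced).
By effective date, earliest first: B (Jan 20, 2015), D (Aug 1, 2015), C (Feb 1, 2016), A (May 20, 2016).
Because B would otherwise rank above C, the subordination swaps them.

C, D, B, A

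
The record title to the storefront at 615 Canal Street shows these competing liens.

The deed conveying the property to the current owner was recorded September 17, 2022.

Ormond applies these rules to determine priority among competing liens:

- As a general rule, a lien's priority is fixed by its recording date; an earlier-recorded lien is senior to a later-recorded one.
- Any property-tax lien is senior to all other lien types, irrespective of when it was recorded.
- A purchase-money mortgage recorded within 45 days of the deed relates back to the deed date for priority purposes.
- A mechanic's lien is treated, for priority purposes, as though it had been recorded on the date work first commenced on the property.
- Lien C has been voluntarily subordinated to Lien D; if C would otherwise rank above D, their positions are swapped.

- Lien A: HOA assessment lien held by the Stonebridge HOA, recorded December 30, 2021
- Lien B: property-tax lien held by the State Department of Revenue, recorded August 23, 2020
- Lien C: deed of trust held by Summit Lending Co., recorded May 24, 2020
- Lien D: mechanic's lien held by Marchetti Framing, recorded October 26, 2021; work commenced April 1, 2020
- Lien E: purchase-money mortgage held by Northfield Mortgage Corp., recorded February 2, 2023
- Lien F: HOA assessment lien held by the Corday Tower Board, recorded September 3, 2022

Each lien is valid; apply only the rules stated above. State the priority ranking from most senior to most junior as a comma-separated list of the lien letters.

B, D, C, A, F, E

First, effective dates: D is treated as recorded April 1, 2020, the work-commencement date; E was recorded 138 days after the deed — beyond 45 days — so no relation-back applies.
As a property-tax lien, B is senior to every other lien.
The other liens, earliest effective date first: D (April 1, 2020), C (May 24, 2020), A (December 30, 2021), F (September 3, 2022), E (February 2, 2023).
C already ranks below D; the subordination has no effect.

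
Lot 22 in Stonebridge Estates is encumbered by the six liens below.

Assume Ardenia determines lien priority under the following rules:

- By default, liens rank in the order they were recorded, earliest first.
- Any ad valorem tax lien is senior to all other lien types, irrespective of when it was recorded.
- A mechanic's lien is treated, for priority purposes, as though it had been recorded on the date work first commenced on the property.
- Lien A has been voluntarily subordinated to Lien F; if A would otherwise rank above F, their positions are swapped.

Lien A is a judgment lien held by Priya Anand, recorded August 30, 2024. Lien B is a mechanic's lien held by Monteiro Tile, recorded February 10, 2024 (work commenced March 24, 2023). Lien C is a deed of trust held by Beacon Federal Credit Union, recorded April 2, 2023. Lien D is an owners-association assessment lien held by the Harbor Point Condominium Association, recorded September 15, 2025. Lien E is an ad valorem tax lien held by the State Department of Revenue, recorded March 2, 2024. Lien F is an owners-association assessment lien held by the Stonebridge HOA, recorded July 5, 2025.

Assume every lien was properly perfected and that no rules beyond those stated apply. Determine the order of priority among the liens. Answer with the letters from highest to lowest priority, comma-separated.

Effective dates after the stated exceptions: B is treated as recorded March 24, 2023, the work-commencement date.
E is an ad valorem tax lien, so it outranks all other liens regardless of date.
Among the remaining liens, by effective date: B (March 24, 2023), C (April 2, 2023), A (August 30, 2024), F (July 5, 2025), D (September 15, 2025).
A is senior to F before the subordination, so the two trade places.

E, B, C, F, A, D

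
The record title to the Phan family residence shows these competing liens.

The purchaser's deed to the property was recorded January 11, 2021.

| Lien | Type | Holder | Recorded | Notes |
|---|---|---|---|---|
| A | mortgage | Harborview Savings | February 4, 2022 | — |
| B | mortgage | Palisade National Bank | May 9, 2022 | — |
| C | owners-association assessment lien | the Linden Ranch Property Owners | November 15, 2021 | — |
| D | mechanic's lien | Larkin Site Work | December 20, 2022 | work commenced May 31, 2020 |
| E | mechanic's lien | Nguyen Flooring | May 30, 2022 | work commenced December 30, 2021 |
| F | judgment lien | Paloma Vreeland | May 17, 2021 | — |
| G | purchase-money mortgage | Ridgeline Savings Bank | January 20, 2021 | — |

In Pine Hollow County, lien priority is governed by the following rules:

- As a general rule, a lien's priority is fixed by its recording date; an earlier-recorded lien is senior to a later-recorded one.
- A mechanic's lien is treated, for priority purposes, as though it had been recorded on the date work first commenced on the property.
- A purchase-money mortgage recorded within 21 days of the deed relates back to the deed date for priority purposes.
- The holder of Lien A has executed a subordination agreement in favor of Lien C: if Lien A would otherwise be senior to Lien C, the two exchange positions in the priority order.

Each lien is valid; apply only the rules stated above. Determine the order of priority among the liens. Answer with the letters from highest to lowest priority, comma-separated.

D, G, F, C, E, A, B

Effective dates after the stated exceptions: D's effective date is May 31, 2020, when work began; E relates back to December 30, 2021 (work commenced); G relates back to the deed date January 11, 2021.
Ordering by effective date: D (May 31, 2020), G (January 11, 2021), F (May 17, 2021), C (November 15, 2021), E (December 30, 2021), A (February 4, 2022), B (May 9, 2022).
A already ranks below C; the subordination has no effect.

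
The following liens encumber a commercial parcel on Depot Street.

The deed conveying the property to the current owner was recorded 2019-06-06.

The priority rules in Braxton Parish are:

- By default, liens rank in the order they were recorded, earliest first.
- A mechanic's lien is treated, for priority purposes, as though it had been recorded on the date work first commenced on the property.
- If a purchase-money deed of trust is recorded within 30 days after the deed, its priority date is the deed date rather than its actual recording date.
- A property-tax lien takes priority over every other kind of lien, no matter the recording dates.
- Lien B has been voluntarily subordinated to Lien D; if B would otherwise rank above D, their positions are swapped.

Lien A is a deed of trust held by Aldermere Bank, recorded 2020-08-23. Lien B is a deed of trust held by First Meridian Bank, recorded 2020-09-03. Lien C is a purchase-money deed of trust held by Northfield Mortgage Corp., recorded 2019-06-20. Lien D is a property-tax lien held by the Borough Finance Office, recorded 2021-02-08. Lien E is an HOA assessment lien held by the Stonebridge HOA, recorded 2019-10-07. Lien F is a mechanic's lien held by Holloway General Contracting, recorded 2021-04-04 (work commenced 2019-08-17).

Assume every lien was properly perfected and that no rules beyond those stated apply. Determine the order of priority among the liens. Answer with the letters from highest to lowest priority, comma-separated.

First, effective dates: C relates back to the deed date 2019-06-06; F relates back to 2019-08-17 (work commenced).
As a property-tax lien, D is senior to every other lien.
Remaining liens by effective date: C (2019-06-06), F (2019-08-17), E (2019-10-07), A (2020-08-23), B (2020-09-03).
Since B is not senior to D, the subordination leaves the order unchanged.

D, C, F, E, A, B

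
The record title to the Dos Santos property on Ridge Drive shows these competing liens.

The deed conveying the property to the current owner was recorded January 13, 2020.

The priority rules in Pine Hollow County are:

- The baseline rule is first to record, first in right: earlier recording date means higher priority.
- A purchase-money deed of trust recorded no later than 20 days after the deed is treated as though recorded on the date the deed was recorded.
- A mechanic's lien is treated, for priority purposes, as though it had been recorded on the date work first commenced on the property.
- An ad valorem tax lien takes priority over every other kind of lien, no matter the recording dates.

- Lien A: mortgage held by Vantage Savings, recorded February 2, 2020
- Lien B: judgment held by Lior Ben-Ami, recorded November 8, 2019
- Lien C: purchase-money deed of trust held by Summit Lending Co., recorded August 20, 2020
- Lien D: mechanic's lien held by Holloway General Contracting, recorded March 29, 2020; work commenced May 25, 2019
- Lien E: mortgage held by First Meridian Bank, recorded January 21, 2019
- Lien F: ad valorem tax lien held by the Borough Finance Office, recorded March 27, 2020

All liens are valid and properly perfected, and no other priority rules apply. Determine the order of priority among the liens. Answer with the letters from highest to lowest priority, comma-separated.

F, E, D, B, A, C

Effective dates after the stated exceptions: C missed the 20-day window (220 days after the deed), so its recording date stands; D is treated as recorded May 25, 2019, the work-commencement date.
F, as an ad valorem tax lien, has superpriority and ranks first.
The other liens, earliest effective date first: E (January 21, 2019), D (May 25, 2019), B (November 8, 2019), A (February 2, 2020), C (August 20, 2020).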